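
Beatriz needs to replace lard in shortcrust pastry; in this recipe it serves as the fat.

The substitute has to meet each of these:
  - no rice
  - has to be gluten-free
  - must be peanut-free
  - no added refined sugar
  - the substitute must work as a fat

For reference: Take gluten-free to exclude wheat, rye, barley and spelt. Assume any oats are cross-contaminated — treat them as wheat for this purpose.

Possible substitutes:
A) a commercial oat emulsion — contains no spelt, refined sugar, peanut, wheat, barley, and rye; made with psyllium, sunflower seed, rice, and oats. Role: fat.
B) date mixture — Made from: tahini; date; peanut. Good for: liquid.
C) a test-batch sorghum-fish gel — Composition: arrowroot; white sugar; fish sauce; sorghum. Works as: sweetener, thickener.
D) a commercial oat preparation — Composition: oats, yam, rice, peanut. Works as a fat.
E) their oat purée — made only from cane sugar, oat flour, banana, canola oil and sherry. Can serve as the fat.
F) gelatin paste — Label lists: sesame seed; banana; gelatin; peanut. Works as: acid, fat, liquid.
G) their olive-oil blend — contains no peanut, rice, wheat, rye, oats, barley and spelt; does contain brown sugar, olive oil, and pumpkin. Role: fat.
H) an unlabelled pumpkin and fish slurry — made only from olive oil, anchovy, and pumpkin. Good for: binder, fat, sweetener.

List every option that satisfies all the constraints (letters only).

H

A: has oats, so not gluten-free; has rice, so not rice-free — no
B: not usable as a fat; has peanut, so not peanut-free — reject
C: not usable as a fat; has white sugar, so not no-added-sugar — out
D: has oats, so not gluten-free; has peanut, so not peanut-free (and 1 more) — no
E: has oat flour, so not gluten-free; has cane sugar, so not no-added-sugar — reject
F: has peanut, so not peanut-free — no
G: has brown sugar, so not no-added-sugar — out
H: gluten-free, no peanut — OK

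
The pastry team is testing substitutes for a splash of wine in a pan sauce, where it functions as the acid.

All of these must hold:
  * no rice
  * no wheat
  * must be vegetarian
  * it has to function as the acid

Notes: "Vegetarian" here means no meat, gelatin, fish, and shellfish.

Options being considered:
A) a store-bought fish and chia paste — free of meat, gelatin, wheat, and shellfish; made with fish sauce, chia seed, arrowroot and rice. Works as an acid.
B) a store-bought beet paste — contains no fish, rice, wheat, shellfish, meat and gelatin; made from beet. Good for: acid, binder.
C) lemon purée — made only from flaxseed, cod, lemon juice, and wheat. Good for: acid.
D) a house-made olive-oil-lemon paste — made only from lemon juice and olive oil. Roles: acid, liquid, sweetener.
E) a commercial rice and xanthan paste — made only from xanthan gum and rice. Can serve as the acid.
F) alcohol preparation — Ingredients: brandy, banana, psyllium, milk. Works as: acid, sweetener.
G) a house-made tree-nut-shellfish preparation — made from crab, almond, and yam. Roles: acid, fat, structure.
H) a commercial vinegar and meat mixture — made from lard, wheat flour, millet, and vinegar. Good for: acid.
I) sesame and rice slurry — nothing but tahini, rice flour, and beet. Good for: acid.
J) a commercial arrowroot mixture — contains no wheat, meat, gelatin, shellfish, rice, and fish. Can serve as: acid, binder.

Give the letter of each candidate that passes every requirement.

B, D, F, J

A: has fish sauce, so not vegetarian; has rice, so not rice-free — reject
B: no rice, vegetarian — OK
C: has cod, so not vegetarian; has wheat, so not wheat-free — no
D: every rule checks out — OK
E: has rice, so not rice-free — out
F: brandy and milk etc. — none of it excluded — OK
G: has crab, so not vegetarian — reject
H: has lard, so not vegetarian; has wheat flour, so not wheat-free — out
I: has rice flour, so not rice-free — reject
J: all constraints satisfied — keep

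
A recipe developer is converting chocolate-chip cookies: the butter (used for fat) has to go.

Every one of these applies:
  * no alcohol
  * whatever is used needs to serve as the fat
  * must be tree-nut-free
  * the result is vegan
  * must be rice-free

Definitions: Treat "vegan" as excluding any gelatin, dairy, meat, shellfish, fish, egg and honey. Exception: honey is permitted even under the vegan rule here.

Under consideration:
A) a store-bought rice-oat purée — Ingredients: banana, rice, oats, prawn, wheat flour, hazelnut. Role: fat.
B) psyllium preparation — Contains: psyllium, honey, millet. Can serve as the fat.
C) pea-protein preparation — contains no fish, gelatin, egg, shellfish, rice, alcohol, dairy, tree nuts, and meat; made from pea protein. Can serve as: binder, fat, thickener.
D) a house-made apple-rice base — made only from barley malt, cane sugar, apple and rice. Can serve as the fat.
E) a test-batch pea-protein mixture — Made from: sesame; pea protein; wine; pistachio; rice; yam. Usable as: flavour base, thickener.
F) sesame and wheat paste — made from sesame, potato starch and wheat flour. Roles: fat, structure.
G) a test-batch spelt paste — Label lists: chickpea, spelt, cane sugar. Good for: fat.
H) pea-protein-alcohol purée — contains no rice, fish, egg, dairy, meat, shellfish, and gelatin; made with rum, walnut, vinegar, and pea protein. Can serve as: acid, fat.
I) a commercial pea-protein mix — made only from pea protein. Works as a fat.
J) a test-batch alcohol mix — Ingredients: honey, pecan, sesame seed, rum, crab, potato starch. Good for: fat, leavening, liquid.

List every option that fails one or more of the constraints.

A: has prawn, so not vegan; has rice, so not rice-free (and 1 more) — no
B: honey is permitted under the vegan carve-out; nothing else excluded — valid
C: works as a fat, no rice, vegan — valid
D: has rice, so not rice-free — no
E: not usable as a fat; has rice, so not rice-free (and 2 more) — reject
F: vegan, no tree nuts — OK
G: works as a fat, vegan, no alcohol — OK
H: has rum, so not alcohol-free; has walnut, so not tree-nut-free — no
I: no alcohol, vegan — OK
J: has crab, so not vegan; has rum, so not alcohol-free (and 1 more) — out

A, D, E, H, J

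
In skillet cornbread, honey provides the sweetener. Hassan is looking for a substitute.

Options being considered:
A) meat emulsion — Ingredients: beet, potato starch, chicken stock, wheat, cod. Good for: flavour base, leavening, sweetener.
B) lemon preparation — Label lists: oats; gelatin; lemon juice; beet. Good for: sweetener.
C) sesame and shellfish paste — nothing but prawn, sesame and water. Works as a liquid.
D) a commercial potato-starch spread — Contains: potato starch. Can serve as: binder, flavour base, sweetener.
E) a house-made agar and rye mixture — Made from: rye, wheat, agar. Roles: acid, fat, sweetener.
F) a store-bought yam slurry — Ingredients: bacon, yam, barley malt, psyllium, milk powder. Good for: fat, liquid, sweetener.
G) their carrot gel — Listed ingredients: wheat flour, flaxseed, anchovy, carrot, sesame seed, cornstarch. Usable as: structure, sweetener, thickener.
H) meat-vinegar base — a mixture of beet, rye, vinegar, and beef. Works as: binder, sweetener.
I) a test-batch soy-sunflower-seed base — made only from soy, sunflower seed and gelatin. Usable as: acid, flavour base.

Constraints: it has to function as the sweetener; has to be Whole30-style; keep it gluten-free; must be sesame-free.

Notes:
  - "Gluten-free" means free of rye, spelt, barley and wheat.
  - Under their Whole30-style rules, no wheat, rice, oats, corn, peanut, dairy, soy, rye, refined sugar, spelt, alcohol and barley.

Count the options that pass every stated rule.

A: has wheat, so not gluten-free; has wheat, so not Whole30-style — no
B: has oats, so not Whole30-style — no
C: not usable as a sweetener; has sesame, so not sesame-free — reject
D: Whole30-style, gluten-free — OK
E: has rye, so not gluten-free; has rye, so not Whole30-style — out
F: has barley malt, so not gluten-free; has barley malt, so not Whole30-style — reject
G: has wheat flour, so not gluten-free; has cornstarch, so not Whole30-style (and 1 more) — reject
H: has rye, so not gluten-free; has rye, so not Whole30-style — reject
I: not usable as a sweetener; has soy, so not Whole30-style — reject

1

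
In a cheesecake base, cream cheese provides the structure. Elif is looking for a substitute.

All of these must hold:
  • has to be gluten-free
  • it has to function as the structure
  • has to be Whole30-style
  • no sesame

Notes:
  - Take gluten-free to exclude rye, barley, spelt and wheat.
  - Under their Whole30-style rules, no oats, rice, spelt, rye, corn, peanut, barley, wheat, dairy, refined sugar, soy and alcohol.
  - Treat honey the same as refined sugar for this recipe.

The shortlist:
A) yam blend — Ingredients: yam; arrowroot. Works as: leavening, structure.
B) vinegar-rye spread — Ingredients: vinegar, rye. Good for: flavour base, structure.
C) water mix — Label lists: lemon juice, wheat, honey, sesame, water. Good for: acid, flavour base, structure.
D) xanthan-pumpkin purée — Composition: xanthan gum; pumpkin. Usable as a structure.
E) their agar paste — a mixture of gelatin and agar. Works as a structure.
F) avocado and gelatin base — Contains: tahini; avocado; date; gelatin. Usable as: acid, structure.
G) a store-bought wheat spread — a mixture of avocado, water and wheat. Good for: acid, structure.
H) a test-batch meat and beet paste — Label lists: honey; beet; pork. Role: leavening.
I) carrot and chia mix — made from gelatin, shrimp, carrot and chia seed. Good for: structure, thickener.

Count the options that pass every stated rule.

A: only yam and arrowroot; none excluded — keep
B: has rye, so not gluten-free; has rye, so not Whole30-style — no
C: has wheat, so not gluten-free; has honey, so not Whole30-style (and 1 more) — reject
D: every rule checks out — keep
E: only gelatin and agar; none excluded — OK
F: has tahini, so not sesame-free — out
G: has wheat, so not gluten-free; has wheat, so not Whole30-style — reject
H: not usable as a structure; has honey, so not Whole30-style — no
I: gelatin and shrimp etc. — none of it excluded — OK

4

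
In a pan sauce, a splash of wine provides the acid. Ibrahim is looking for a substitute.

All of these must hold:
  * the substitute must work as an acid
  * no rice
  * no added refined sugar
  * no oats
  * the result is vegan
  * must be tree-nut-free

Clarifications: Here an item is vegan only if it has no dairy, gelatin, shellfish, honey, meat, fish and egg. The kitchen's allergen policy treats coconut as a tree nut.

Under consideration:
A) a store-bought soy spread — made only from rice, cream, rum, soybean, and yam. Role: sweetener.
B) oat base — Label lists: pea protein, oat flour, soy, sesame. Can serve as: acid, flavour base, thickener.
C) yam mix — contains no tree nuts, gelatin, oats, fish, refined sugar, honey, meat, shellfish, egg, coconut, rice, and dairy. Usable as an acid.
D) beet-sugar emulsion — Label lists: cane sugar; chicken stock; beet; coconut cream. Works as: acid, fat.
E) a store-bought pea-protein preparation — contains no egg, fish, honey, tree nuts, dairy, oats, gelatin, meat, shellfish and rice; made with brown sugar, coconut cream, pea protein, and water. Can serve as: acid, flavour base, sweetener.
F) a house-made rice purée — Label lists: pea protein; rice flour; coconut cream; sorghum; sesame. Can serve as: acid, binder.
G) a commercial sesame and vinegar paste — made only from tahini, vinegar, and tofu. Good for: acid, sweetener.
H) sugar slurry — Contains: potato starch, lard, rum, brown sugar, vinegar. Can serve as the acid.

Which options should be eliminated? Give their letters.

A, B, D, E, F, H

A: not usable as an acid; has cream, so not vegan (and 1 more) — reject
B: has oat flour, so not oat-free — reject
C: no rice, tree-nut-free — keep
D: has chicken stock, so not vegan; has coconut cream, so not tree-nut-free (and 1 more) — out
E: has coconut cream, so not tree-nut-free; has brown sugar, so not no-added-sugar — no
F: has coconut cream, so not tree-nut-free; has rice flour, so not rice-free — reject
G: only tahini, tofu and vinegar; none excluded — OK
H: has lard, so not vegan; has brown sugar, so not no-added-sugar — reject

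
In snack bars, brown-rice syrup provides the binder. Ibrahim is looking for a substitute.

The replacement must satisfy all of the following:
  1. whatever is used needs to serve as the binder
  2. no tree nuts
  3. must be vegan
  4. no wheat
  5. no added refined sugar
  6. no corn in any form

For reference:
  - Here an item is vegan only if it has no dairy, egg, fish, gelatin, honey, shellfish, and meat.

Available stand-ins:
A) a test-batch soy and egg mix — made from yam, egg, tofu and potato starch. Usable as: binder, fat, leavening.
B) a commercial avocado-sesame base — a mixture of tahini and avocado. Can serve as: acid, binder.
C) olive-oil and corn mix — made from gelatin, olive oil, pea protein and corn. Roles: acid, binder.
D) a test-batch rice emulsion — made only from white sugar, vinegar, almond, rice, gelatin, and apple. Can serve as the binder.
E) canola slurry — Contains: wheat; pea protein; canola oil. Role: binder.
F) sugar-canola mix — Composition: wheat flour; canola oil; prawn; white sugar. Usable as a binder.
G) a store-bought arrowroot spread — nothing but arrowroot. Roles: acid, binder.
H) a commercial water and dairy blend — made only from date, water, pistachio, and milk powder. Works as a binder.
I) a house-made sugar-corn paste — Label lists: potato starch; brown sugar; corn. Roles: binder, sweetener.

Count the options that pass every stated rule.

2

A: has egg, so not vegan — out
B: only tahini and avocado; none excluded — keep
C: has gelatin, so not vegan; has corn, so not corn-free — no
D: has gelatin, so not vegan; has almond, so not tree-nut-free (and 1 more) — out
E: has wheat, so not wheat-free — no
F: has prawn, so not vegan; has wheat flour, so not wheat-free (and 1 more) — out
G: works as a binder, vegan, no refined sugar — keep
H: has milk powder, so not vegan; has pistachio, so not tree-nut-free — no
I: has corn, so not corn-free; has brown sugar, so not no-added-sugar — no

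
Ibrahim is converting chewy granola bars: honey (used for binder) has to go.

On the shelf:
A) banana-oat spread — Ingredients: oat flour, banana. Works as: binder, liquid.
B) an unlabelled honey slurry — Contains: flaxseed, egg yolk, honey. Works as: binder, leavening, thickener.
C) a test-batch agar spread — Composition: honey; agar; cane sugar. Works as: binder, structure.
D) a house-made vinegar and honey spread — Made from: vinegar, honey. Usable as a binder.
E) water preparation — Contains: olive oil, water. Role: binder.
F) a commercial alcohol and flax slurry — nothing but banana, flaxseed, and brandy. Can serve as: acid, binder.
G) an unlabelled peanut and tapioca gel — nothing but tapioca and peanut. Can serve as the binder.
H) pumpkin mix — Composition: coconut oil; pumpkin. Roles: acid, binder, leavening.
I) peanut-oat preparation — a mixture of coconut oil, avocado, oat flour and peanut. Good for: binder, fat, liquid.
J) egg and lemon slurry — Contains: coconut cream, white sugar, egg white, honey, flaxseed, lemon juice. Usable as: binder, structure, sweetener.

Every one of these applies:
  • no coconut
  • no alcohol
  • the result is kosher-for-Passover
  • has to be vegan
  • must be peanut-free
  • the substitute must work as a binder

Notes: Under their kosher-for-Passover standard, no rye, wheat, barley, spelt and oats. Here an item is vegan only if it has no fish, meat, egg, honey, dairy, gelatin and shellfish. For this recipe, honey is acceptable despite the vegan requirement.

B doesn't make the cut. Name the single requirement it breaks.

vegan

usable as a binder: satisfied
kosher-for-Passover: satisfied
vegan: has egg yolk — fails
alcohol-free: satisfied
peanut-free: satisfied
coconut-free: satisfied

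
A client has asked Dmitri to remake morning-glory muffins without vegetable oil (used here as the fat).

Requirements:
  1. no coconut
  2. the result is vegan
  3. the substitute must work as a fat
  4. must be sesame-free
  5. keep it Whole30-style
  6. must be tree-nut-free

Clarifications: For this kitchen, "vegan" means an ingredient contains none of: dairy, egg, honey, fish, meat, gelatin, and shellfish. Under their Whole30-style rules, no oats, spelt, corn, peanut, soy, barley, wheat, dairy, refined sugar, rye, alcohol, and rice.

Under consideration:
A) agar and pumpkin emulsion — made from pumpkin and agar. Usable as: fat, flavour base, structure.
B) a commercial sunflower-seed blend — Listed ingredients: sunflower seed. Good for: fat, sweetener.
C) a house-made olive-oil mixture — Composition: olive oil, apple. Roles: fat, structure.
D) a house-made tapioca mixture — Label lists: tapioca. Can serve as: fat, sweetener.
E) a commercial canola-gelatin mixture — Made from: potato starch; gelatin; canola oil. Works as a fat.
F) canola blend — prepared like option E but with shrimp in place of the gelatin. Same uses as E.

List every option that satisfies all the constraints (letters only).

A: only agar and pumpkin; none excluded — OK
B: all constraints satisfied — keep
C: no sesame, no tree nuts — valid
D: every rule checks out — keep
E: has gelatin, so not vegan — reject
F: has shrimp, so not vegan — reject

A, B, C, D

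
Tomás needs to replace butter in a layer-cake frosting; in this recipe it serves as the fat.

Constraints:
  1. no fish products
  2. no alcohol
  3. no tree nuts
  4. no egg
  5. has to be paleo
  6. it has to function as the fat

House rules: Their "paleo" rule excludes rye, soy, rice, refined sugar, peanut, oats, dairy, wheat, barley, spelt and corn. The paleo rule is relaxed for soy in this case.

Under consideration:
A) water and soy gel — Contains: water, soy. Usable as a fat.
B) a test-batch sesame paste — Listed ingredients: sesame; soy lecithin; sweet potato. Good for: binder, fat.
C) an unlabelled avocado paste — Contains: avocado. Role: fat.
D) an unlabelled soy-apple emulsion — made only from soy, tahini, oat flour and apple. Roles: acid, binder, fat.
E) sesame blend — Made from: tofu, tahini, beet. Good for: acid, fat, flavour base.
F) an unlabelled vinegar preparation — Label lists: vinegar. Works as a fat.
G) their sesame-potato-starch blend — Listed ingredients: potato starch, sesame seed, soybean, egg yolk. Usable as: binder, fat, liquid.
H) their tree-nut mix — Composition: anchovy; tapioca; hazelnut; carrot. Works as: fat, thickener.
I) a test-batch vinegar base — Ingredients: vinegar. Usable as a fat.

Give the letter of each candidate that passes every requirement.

A: soy is permitted under the paleo carve-out; nothing else excluded — OK
B: soy is permitted under the paleo carve-out; nothing else excluded — OK
C: nothing on the exclusion list — OK
D: has oat flour, so not paleo — reject
E: soy is permitted under the paleo carve-out; nothing else excluded — OK
F: only vinegar; none excluded — keep
G: has egg yolk, so not egg-free — out
H: has hazelnut, so not tree-nut-free; has anchovy, so not fish-free — no
I: works as a fat, no alcohol, no egg — keep

A, B, C, E, F, I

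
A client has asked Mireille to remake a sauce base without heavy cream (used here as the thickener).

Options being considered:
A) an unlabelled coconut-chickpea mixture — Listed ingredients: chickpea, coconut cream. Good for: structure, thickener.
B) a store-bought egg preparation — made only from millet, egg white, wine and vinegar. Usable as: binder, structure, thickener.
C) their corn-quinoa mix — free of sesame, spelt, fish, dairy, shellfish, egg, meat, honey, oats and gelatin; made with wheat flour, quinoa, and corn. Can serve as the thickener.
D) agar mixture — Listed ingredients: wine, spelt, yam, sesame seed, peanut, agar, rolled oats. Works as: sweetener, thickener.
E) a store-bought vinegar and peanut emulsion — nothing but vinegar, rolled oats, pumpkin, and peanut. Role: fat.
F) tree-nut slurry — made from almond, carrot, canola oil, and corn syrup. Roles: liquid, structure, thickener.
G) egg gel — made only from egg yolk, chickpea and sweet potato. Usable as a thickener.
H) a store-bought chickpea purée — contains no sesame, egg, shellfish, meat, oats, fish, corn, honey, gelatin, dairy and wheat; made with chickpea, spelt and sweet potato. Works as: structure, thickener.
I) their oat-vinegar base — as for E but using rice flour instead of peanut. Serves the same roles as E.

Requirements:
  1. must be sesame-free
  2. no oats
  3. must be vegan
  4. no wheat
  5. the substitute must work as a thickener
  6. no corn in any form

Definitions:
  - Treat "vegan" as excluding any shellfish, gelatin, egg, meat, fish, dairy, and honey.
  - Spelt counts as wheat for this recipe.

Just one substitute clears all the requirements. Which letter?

A: nothing on the exclusion list — valid
B: has egg white, so not vegan — out
C: has wheat flour, so not wheat-free; has corn, so not corn-free — reject
D: has spelt, so not wheat-free; has sesame seed, so not sesame-free (and 1 more) — reject
E: not usable as a thickener; has rolled oats, so not oat-free — out
F: has corn syrup, so not corn-free — reject
G: has egg yolk, so not vegan — out
H: has spelt, so not wheat-free — out
I: not usable as a thickener; has rolled oats, so not oat-free — reject

A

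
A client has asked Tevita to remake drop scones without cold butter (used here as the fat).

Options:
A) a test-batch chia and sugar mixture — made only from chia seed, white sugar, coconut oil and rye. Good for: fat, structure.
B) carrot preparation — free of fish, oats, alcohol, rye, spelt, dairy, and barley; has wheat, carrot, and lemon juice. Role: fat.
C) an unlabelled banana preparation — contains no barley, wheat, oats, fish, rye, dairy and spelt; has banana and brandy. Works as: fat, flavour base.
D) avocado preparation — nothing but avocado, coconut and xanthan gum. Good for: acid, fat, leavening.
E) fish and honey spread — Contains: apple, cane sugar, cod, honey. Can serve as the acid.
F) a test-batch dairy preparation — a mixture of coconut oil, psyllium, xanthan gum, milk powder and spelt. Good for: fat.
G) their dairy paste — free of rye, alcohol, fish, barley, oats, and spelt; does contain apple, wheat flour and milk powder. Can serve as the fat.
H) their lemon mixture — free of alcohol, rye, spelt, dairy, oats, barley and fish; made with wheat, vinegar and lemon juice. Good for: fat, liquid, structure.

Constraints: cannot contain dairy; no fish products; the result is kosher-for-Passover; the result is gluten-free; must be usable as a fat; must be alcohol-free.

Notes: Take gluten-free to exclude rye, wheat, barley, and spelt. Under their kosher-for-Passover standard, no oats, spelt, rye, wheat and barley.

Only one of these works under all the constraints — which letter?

A: has rye, so not gluten-free; has rye, so not kosher-for-Passover — out
B: has wheat, so not gluten-free; has wheat, so not kosher-for-Passover — reject
C: has brandy, so not alcohol-free — out
D: kosher-for-Passover, gluten-free — valid
E: not usable as a fat; has cod, so not fish-free — no
F: has spelt, so not gluten-free; has spelt, so not kosher-for-Passover (and 1 more) — reject
G: has wheat flour, so not gluten-free; has wheat flour, so not kosher-for-Passover (and 1 more) — reject
H: has wheat, so not gluten-free; has wheat, so not kosher-for-Passover — reject

D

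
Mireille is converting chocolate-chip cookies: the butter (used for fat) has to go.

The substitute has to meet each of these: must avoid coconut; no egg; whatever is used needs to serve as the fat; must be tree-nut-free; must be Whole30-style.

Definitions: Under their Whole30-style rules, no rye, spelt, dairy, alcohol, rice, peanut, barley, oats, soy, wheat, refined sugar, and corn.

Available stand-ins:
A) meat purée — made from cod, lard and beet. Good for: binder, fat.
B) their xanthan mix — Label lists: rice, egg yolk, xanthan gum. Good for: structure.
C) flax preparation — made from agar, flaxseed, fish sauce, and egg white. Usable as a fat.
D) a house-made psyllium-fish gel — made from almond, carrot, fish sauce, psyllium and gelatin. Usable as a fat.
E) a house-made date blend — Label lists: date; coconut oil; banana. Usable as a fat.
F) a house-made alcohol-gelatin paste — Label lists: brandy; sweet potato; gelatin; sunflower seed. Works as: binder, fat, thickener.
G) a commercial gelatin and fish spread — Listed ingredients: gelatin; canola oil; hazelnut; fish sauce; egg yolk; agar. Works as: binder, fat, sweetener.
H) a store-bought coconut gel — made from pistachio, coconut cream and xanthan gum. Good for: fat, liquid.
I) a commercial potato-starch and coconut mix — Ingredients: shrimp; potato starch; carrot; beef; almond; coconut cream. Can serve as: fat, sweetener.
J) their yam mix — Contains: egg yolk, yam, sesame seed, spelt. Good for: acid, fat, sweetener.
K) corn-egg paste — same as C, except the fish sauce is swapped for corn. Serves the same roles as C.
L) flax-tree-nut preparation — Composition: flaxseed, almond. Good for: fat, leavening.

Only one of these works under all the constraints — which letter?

A: only cod, lard and beet; none excluded — OK
B: not usable as a fat; has rice, so not Whole30-style (and 1 more) — reject
C: has egg white, so not egg-free — out
D: has almond, so not tree-nut-free — out
E: has coconut oil, so not coconut-free — out
F: has brandy, so not Whole30-style — no
G: has egg yolk, so not egg-free; has hazelnut, so not tree-nut-free — reject
H: has pistachio, so not tree-nut-free; has coconut cream, so not coconut-free — out
I: has almond, so not tree-nut-free; has coconut cream, so not coconut-free — no
J: has spelt, so not Whole30-style; has egg yolk, so not egg-free — out
K: has corn, so not Whole30-style; has egg white, so not egg-free — no
L: has almond, so not tree-nut-free — reject

A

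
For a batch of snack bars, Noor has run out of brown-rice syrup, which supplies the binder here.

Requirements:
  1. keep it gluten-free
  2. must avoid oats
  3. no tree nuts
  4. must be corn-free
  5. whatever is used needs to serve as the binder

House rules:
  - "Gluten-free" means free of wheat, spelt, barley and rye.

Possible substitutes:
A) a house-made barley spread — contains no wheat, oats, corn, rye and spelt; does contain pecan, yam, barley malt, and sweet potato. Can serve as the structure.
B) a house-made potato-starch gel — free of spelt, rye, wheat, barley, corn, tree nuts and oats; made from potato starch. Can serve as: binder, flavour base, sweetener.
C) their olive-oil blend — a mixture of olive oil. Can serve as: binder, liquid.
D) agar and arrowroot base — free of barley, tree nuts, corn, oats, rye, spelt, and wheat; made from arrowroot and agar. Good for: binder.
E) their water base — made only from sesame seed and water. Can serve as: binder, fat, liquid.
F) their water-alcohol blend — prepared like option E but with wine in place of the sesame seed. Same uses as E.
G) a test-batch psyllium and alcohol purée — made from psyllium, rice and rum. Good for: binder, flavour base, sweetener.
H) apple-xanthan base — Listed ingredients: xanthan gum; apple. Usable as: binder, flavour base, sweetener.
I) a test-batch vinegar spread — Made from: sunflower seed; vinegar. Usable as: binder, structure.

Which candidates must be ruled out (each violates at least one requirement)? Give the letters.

A: not usable as a binder; has barley malt, so not gluten-free (and 1 more) — no
B: works as a binder, no tree nuts, gluten-free — OK
C: no corn, no tree nuts — OK
D: works as a binder, no oats, no corn — OK
E: every rule checks out — valid
F: every rule checks out — OK
G: nothing on the exclusion list — valid
H: no corn, gluten-free — keep
I: only vinegar and sunflower seed; none excluded — keep

A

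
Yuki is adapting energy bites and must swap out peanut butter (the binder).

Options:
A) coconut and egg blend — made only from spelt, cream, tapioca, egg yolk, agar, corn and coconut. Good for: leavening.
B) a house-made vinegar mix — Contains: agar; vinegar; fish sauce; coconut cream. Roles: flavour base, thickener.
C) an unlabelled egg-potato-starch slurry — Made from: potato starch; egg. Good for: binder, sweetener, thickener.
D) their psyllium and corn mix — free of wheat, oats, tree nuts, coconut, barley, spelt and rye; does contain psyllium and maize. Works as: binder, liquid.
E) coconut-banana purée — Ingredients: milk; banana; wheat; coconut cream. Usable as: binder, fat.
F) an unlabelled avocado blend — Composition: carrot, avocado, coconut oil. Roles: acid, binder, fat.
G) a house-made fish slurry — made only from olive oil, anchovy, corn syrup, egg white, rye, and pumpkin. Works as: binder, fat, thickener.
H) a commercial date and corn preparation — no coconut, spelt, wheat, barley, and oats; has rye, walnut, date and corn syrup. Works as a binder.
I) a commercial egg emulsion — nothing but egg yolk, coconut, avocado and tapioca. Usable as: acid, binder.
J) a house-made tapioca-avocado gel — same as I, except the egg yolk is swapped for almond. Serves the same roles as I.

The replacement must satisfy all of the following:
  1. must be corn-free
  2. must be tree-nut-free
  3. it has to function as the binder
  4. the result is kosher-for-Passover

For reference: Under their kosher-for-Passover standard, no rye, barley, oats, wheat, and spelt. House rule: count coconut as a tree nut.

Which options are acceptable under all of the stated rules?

C

A: not usable as a binder; has spelt, so not kosher-for-Passover (and 2 more) — reject
B: not usable as a binder; has coconut cream, so not tree-nut-free — reject
C: only egg and potato starch; none excluded — keep
D: has maize, so not corn-free — no
E: has wheat, so not kosher-for-Passover; has coconut cream, so not tree-nut-free — no
F: has coconut oil, so not tree-nut-free — reject
G: has rye, so not kosher-for-Passover; has corn syrup, so not corn-free — no
H: has rye, so not kosher-for-Passover; has walnut, so not tree-nut-free (and 1 more) — no
I: has coconut, so not tree-nut-free — out
J: has coconut, so not tree-nut-free — no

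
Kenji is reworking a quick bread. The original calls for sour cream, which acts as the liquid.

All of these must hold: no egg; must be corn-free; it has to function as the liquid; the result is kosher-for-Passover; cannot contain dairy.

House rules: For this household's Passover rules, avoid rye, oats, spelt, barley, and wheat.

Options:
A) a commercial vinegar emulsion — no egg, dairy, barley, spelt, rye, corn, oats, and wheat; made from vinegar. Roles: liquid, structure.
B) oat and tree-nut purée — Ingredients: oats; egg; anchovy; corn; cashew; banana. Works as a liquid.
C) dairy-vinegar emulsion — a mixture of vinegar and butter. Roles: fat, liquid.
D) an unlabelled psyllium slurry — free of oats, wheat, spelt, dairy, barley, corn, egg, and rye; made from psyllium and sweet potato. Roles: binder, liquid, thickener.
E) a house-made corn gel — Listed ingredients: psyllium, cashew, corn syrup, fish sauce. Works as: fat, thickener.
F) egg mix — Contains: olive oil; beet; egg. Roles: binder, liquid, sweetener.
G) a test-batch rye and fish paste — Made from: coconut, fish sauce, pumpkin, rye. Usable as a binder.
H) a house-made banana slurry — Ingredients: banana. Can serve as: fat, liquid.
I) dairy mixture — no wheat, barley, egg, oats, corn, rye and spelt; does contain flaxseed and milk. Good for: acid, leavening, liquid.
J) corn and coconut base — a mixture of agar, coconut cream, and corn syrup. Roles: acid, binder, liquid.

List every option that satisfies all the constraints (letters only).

A: all constraints satisfied — OK
B: has oats, so not kosher-for-Passover; has corn, so not corn-free (and 1 more) — no
C: has butter, so not dairy-free — reject
D: works as a liquid, kosher-for-Passover, no egg — keep
E: not usable as a liquid; has corn syrup, so not corn-free — reject
F: has egg, so not egg-free — out
G: not usable as a liquid; has rye, so not kosher-for-Passover — reject
H: works as a liquid, kosher-for-Passover, no dairy — OK
I: has milk, so not dairy-free — reject
J: has corn syrup, so not corn-free — no

A, D, H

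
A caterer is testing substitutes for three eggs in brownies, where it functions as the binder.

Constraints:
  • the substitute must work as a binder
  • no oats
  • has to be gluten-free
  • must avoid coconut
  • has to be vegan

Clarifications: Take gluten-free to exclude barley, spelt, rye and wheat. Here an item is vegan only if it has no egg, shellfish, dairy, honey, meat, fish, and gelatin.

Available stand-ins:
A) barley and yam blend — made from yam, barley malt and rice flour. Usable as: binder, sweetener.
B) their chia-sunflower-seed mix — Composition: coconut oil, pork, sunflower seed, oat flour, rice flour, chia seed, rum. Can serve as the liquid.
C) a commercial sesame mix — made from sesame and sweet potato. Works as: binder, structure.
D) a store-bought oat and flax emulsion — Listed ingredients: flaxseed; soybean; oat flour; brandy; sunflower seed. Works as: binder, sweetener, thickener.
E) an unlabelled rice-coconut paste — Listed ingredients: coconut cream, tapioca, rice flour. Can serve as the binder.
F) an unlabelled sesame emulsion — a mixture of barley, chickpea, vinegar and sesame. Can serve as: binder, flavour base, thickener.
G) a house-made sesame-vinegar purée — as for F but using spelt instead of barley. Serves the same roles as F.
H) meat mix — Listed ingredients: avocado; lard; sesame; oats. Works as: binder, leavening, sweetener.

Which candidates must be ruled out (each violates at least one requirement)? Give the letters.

A: has barley malt, so not gluten-free — out
B: not usable as a binder; has pork, so not vegan (and 2 more) — out
C: only sesame and sweet potato; none excluded — valid
D: has oat flour, so not oat-free — reject
E: has coconut cream, so not coconut-free — no
F: has barley, so not gluten-free — reject
G: has spelt, so not gluten-free — out
H: has lard, so not vegan; has oats, so not oat-free — out

A, B, D, E, F, G, H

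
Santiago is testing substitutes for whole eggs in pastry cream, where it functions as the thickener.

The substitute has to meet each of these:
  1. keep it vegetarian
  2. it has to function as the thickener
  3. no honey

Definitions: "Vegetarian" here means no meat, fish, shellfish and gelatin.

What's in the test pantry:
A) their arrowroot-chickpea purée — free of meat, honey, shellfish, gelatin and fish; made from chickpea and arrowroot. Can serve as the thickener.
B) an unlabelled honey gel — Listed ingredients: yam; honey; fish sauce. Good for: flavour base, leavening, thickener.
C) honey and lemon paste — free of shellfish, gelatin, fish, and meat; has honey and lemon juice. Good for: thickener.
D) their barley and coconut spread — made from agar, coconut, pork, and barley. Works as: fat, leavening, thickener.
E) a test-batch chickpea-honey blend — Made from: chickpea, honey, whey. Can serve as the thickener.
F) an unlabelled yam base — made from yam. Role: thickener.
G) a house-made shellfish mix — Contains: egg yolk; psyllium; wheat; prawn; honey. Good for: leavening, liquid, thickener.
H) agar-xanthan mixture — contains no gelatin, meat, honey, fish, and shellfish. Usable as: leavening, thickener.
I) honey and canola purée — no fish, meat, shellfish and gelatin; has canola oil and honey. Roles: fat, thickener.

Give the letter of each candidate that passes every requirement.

A: every rule checks out — keep
B: has fish sauce, so not vegetarian; has honey, so not honey-free — out
C: has honey, so not honey-free — reject
D: has pork, so not vegetarian — reject
E: has honey, so not honey-free — reject
F: nothing on the exclusion list — OK
G: has prawn, so not vegetarian; has honey, so not honey-free — no
H: works as a thickener, vegetarian, no honey — OK
I: has honey, so not honey-free — reject

A, F, H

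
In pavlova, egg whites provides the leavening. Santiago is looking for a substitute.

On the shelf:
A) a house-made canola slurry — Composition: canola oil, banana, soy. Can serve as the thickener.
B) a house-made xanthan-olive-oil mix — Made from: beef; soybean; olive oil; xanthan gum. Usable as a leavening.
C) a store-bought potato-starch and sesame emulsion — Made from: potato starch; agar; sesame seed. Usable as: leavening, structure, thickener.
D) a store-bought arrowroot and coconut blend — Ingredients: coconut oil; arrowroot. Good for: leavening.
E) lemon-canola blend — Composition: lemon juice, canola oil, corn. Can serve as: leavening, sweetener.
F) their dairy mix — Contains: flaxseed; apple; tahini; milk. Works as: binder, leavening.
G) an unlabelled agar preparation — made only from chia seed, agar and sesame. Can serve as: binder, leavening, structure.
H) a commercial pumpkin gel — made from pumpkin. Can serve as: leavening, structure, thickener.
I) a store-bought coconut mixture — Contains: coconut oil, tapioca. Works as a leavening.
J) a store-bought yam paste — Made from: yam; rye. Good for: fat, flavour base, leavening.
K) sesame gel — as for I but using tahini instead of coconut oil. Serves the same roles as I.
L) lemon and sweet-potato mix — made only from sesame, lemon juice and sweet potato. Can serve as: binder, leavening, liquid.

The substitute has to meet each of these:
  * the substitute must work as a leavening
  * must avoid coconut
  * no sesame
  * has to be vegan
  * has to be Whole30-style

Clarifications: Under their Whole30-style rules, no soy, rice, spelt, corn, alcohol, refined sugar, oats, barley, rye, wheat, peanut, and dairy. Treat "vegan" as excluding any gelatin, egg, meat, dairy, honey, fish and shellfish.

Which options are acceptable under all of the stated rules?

H

A: not usable as a leavening; has soy, so not Whole30-style — out
B: has soybean, so not Whole30-style; has beef, so not vegan — reject
C: has sesame seed, so not sesame-free — out
D: has coconut oil, so not coconut-free — reject
E: has corn, so not Whole30-style — out
F: has milk, so not Whole30-style; has milk, so not vegan (and 1 more) — reject
G: has sesame, so not sesame-free — no
H: only pumpkin; none excluded — keep
I: has coconut oil, so not coconut-free — no
J: has rye, so not Whole30-style — no
K: has tahini, so not sesame-free — reject
L: has sesame, so not sesame-free — no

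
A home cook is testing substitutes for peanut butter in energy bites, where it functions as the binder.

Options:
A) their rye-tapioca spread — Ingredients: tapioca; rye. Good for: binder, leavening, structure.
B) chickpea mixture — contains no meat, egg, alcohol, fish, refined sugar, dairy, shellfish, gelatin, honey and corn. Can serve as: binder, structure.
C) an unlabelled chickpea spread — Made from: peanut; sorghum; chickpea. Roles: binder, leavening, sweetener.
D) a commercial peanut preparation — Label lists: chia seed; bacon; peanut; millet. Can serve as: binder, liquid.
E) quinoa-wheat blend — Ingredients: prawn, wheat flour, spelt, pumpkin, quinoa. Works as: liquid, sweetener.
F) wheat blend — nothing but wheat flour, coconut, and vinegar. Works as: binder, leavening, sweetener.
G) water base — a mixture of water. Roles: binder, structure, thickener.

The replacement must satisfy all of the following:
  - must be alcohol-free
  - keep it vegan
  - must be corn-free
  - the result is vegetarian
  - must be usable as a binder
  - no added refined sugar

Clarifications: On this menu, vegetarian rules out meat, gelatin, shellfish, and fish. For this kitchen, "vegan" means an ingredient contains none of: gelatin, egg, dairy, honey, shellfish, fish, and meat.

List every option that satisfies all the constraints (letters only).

A: only rye and tapioca; none excluded — OK
B: every rule checks out — OK
C: no alcohol, vegetarian — OK
D: has bacon, so not vegetarian; has bacon, so not vegan — out
E: not usable as a binder; has prawn, so not vegetarian (and 1 more) — reject
F: only coconut, wheat flour, and vinegar; none excluded — valid
G: all constraints satisfied — OK

A, B, C, F, G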